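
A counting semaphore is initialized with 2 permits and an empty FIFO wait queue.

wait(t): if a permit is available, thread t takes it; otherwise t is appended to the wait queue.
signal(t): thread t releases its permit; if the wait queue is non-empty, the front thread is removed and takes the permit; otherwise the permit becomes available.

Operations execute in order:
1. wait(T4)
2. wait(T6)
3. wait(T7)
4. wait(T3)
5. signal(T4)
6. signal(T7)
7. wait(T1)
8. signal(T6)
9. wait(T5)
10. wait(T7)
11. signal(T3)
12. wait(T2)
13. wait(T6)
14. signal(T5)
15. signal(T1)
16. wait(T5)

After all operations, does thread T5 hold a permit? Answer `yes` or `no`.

Step 1: wait(T4) -> count=1 queue=[] holders={T4}
Step 2: wait(T6) -> count=0 queue=[] holders={T4,T6}
Step 3: wait(T7) -> count=0 queue=[T7] holders={T4,T6}
Step 4: wait(T3) -> count=0 queue=[T7,T3] holders={T4,T6}
Step 5: signal(T4) -> count=0 queue=[T3] holders={T6,T7}
Step 6: signal(T7) -> count=0 queue=[] holders={T3,T6}
Step 7: wait(T1) -> count=0 queue=[T1] holders={T3,T6}
Step 8: signal(T6) -> count=0 queue=[] holders={T1,T3}
Step 9: wait(T5) -> count=0 queue=[T5] holders={T1,T3}
Step 10: wait(T7) -> count=0 queue=[T5,T7] holders={T1,T3}
Step 11: signal(T3) -> count=0 queue=[T7] holders={T1,T5}
Step 12: wait(T2) -> count=0 queue=[T7,T2] holders={T1,T5}
Step 13: wait(T6) -> count=0 queue=[T7,T2,T6] holders={T1,T5}
Step 14: signal(T5) -> count=0 queue=[T2,T6] holders={T1,T7}
Step 15: signal(T1) -> count=0 queue=[T6] holders={T2,T7}
Step 16: wait(T5) -> count=0 queue=[T6,T5] holders={T2,T7}
Final holders: {T2,T7} -> T5 not in holders

Answer: no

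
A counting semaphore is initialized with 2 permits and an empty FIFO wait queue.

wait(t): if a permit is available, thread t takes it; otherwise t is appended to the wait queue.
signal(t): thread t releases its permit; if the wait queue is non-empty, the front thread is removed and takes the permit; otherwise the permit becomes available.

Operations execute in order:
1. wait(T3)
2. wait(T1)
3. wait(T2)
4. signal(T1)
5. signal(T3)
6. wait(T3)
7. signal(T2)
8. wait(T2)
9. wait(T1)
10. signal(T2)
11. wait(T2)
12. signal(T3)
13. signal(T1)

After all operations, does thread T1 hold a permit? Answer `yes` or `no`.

Step 1: wait(T3) -> count=1 queue=[] holders={T3}
Step 2: wait(T1) -> count=0 queue=[] holders={T1,T3}
Step 3: wait(T2) -> count=0 queue=[T2] holders={T1,T3}
Step 4: signal(T1) -> count=0 queue=[] holders={T2,T3}
Step 5: signal(T3) -> count=1 queue=[] holders={T2}
Step 6: wait(T3) -> count=0 queue=[] holders={T2,T3}
Step 7: signal(T2) -> count=1 queue=[] holders={T3}
Step 8: wait(T2) -> count=0 queue=[] holders={T2,T3}
Step 9: wait(T1) -> count=0 queue=[T1] holders={T2,T3}
Step 10: signal(T2) -> count=0 queue=[] holders={T1,T3}
Step 11: wait(T2) -> count=0 queue=[T2] holders={T1,T3}
Step 12: signal(T3) -> count=0 queue=[] holders={T1,T2}
Step 13: signal(T1) -> count=1 queue=[] holders={T2}
Final holders: {T2} -> T1 not in holders

Answer: no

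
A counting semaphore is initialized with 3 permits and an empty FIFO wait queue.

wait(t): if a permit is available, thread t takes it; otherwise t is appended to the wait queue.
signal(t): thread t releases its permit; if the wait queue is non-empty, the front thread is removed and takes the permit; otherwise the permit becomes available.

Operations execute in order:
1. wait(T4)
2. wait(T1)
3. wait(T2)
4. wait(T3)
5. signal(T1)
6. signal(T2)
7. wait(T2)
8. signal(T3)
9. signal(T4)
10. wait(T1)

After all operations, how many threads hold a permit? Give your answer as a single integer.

Answer: 2

Derivation:
Step 1: wait(T4) -> count=2 queue=[] holders={T4}
Step 2: wait(T1) -> count=1 queue=[] holders={T1,T4}
Step 3: wait(T2) -> count=0 queue=[] holders={T1,T2,T4}
Step 4: wait(T3) -> count=0 queue=[T3] holders={T1,T2,T4}
Step 5: signal(T1) -> count=0 queue=[] holders={T2,T3,T4}
Step 6: signal(T2) -> count=1 queue=[] holders={T3,T4}
Step 7: wait(T2) -> count=0 queue=[] holders={T2,T3,T4}
Step 8: signal(T3) -> count=1 queue=[] holders={T2,T4}
Step 9: signal(T4) -> count=2 queue=[] holders={T2}
Step 10: wait(T1) -> count=1 queue=[] holders={T1,T2}
Final holders: {T1,T2} -> 2 thread(s)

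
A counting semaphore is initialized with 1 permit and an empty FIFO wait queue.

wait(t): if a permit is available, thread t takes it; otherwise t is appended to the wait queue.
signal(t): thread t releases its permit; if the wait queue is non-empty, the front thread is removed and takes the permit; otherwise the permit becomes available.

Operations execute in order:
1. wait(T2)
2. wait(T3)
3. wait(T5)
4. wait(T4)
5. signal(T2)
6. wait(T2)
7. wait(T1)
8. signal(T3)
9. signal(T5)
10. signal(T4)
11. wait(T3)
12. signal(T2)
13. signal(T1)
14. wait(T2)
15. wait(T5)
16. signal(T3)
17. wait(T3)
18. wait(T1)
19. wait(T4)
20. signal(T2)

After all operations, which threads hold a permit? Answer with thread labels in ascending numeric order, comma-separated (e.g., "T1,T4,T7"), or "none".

Answer: T5

Derivation:
Step 1: wait(T2) -> count=0 queue=[] holders={T2}
Step 2: wait(T3) -> count=0 queue=[T3] holders={T2}
Step 3: wait(T5) -> count=0 queue=[T3,T5] holders={T2}
Step 4: wait(T4) -> count=0 queue=[T3,T5,T4] holders={T2}
Step 5: signal(T2) -> count=0 queue=[T5,T4] holders={T3}
Step 6: wait(T2) -> count=0 queue=[T5,T4,T2] holders={T3}
Step 7: wait(T1) -> count=0 queue=[T5,T4,T2,T1] holders={T3}
Step 8: signal(T3) -> count=0 queue=[T4,T2,T1] holders={T5}
Step 9: signal(T5) -> count=0 queue=[T2,T1] holders={T4}
Step 10: signal(T4) -> count=0 queue=[T1] holders={T2}
Step 11: wait(T3) -> count=0 queue=[T1,T3] holders={T2}
Step 12: signal(T2) -> count=0 queue=[T3] holders={T1}
Step 13: signal(T1) -> count=0 queue=[] holders={T3}
Step 14: wait(T2) -> count=0 queue=[T2] holders={T3}
Step 15: wait(T5) -> count=0 queue=[T2,T5] holders={T3}
Step 16: signal(T3) -> count=0 queue=[T5] holders={T2}
Step 17: wait(T3) -> count=0 queue=[T5,T3] holders={T2}
Step 18: wait(T1) -> count=0 queue=[T5,T3,T1] holders={T2}
Step 19: wait(T4) -> count=0 queue=[T5,T3,T1,T4] holders={T2}
Step 20: signal(T2) -> count=0 queue=[T3,T1,T4] holders={T5}
Final holders: T5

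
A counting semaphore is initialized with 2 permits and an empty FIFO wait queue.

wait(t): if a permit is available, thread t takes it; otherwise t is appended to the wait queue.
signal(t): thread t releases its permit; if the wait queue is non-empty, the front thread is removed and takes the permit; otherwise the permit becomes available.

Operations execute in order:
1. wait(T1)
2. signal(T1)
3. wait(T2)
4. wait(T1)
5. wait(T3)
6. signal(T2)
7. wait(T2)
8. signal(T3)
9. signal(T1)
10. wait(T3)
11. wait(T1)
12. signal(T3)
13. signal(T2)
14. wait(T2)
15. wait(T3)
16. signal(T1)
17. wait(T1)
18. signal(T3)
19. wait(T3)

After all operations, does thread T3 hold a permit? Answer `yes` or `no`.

Answer: no

Derivation:
Step 1: wait(T1) -> count=1 queue=[] holders={T1}
Step 2: signal(T1) -> count=2 queue=[] holders={none}
Step 3: wait(T2) -> count=1 queue=[] holders={T2}
Step 4: wait(T1) -> count=0 queue=[] holders={T1,T2}
Step 5: wait(T3) -> count=0 queue=[T3] holders={T1,T2}
Step 6: signal(T2) -> count=0 queue=[] holders={T1,T3}
Step 7: wait(T2) -> count=0 queue=[T2] holders={T1,T3}
Step 8: signal(T3) -> count=0 queue=[] holders={T1,T2}
Step 9: signal(T1) -> count=1 queue=[] holders={T2}
Step 10: wait(T3) -> count=0 queue=[] holders={T2,T3}
Step 11: wait(T1) -> count=0 queue=[T1] holders={T2,T3}
Step 12: signal(T3) -> count=0 queue=[] holders={T1,T2}
Step 13: signal(T2) -> count=1 queue=[] holders={T1}
Step 14: wait(T2) -> count=0 queue=[] holders={T1,T2}
Step 15: wait(T3) -> count=0 queue=[T3] holders={T1,T2}
Step 16: signal(T1) -> count=0 queue=[] holders={T2,T3}
Step 17: wait(T1) -> count=0 queue=[T1] holders={T2,T3}
Step 18: signal(T3) -> count=0 queue=[] holders={T1,T2}
Step 19: wait(T3) -> count=0 queue=[T3] holders={T1,T2}
Final holders: {T1,T2} -> T3 not in holders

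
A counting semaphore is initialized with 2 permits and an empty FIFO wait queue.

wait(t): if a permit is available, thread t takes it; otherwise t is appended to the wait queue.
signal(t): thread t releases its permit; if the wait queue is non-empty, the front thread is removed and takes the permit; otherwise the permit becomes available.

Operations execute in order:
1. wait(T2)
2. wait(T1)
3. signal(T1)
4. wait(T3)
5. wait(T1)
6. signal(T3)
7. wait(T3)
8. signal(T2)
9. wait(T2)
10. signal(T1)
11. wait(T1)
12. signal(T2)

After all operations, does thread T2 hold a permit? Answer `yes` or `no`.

Step 1: wait(T2) -> count=1 queue=[] holders={T2}
Step 2: wait(T1) -> count=0 queue=[] holders={T1,T2}
Step 3: signal(T1) -> count=1 queue=[] holders={T2}
Step 4: wait(T3) -> count=0 queue=[] holders={T2,T3}
Step 5: wait(T1) -> count=0 queue=[T1] holders={T2,T3}
Step 6: signal(T3) -> count=0 queue=[] holders={T1,T2}
Step 7: wait(T3) -> count=0 queue=[T3] holders={T1,T2}
Step 8: signal(T2) -> count=0 queue=[] holders={T1,T3}
Step 9: wait(T2) -> count=0 queue=[T2] holders={T1,T3}
Step 10: signal(T1) -> count=0 queue=[] holders={T2,T3}
Step 11: wait(T1) -> count=0 queue=[T1] holders={T2,T3}
Step 12: signal(T2) -> count=0 queue=[] holders={T1,T3}
Final holders: {T1,T3} -> T2 not in holders

Answer: no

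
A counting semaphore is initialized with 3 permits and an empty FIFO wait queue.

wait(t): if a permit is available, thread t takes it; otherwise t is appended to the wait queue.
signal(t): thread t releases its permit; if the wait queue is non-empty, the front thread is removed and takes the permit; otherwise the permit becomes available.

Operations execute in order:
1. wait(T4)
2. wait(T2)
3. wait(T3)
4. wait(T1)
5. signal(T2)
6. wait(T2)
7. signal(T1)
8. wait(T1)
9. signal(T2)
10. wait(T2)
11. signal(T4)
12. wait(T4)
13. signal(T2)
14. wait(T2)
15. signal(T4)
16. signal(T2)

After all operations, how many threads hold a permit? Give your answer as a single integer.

Step 1: wait(T4) -> count=2 queue=[] holders={T4}
Step 2: wait(T2) -> count=1 queue=[] holders={T2,T4}
Step 3: wait(T3) -> count=0 queue=[] holders={T2,T3,T4}
Step 4: wait(T1) -> count=0 queue=[T1] holders={T2,T3,T4}
Step 5: signal(T2) -> count=0 queue=[] holders={T1,T3,T4}
Step 6: wait(T2) -> count=0 queue=[T2] holders={T1,T3,T4}
Step 7: signal(T1) -> count=0 queue=[] holders={T2,T3,T4}
Step 8: wait(T1) -> count=0 queue=[T1] holders={T2,T3,T4}
Step 9: signal(T2) -> count=0 queue=[] holders={T1,T3,T4}
Step 10: wait(T2) -> count=0 queue=[T2] holders={T1,T3,T4}
Step 11: signal(T4) -> count=0 queue=[] holders={T1,T2,T3}
Step 12: wait(T4) -> count=0 queue=[T4] holders={T1,T2,T3}
Step 13: signal(T2) -> count=0 queue=[] holders={T1,T3,T4}
Step 14: wait(T2) -> count=0 queue=[T2] holders={T1,T3,T4}
Step 15: signal(T4) -> count=0 queue=[] holders={T1,T2,T3}
Step 16: signal(T2) -> count=1 queue=[] holders={T1,T3}
Final holders: {T1,T3} -> 2 thread(s)

Answer: 2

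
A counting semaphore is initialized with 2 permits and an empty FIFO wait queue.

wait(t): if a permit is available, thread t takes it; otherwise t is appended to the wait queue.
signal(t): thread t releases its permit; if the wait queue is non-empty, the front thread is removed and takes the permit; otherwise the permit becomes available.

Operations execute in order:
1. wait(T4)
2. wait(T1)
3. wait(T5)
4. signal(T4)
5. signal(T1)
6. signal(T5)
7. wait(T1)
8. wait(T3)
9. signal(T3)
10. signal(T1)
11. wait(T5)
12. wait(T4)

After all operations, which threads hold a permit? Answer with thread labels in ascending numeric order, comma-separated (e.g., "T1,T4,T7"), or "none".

Step 1: wait(T4) -> count=1 queue=[] holders={T4}
Step 2: wait(T1) -> count=0 queue=[] holders={T1,T4}
Step 3: wait(T5) -> count=0 queue=[T5] holders={T1,T4}
Step 4: signal(T4) -> count=0 queue=[] holders={T1,T5}
Step 5: signal(T1) -> count=1 queue=[] holders={T5}
Step 6: signal(T5) -> count=2 queue=[] holders={none}
Step 7: wait(T1) -> count=1 queue=[] holders={T1}
Step 8: wait(T3) -> count=0 queue=[] holders={T1,T3}
Step 9: signal(T3) -> count=1 queue=[] holders={T1}
Step 10: signal(T1) -> count=2 queue=[] holders={none}
Step 11: wait(T5) -> count=1 queue=[] holders={T5}
Step 12: wait(T4) -> count=0 queue=[] holders={T4,T5}
Final holders: T4,T5

Answer: T4,T5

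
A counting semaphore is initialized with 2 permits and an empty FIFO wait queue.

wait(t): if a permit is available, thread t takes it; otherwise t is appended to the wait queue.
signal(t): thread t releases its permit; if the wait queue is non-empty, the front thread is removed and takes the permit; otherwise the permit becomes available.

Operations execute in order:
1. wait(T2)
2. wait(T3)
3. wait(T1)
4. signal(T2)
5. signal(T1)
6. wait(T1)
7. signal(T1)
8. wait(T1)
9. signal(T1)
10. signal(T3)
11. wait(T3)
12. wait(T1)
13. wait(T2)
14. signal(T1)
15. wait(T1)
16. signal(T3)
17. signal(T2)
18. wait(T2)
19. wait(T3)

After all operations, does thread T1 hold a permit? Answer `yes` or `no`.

Step 1: wait(T2) -> count=1 queue=[] holders={T2}
Step 2: wait(T3) -> count=0 queue=[] holders={T2,T3}
Step 3: wait(T1) -> count=0 queue=[T1] holders={T2,T3}
Step 4: signal(T2) -> count=0 queue=[] holders={T1,T3}
Step 5: signal(T1) -> count=1 queue=[] holders={T3}
Step 6: wait(T1) -> count=0 queue=[] holders={T1,T3}
Step 7: signal(T1) -> count=1 queue=[] holders={T3}
Step 8: wait(T1) -> count=0 queue=[] holders={T1,T3}
Step 9: signal(T1) -> count=1 queue=[] holders={T3}
Step 10: signal(T3) -> count=2 queue=[] holders={none}
Step 11: wait(T3) -> count=1 queue=[] holders={T3}
Step 12: wait(T1) -> count=0 queue=[] holders={T1,T3}
Step 13: wait(T2) -> count=0 queue=[T2] holders={T1,T3}
Step 14: signal(T1) -> count=0 queue=[] holders={T2,T3}
Step 15: wait(T1) -> count=0 queue=[T1] holders={T2,T3}
Step 16: signal(T3) -> count=0 queue=[] holders={T1,T2}
Step 17: signal(T2) -> count=1 queue=[] holders={T1}
Step 18: wait(T2) -> count=0 queue=[] holders={T1,T2}
Step 19: wait(T3) -> count=0 queue=[T3] holders={T1,T2}
Final holders: {T1,T2} -> T1 in holders

Answer: yes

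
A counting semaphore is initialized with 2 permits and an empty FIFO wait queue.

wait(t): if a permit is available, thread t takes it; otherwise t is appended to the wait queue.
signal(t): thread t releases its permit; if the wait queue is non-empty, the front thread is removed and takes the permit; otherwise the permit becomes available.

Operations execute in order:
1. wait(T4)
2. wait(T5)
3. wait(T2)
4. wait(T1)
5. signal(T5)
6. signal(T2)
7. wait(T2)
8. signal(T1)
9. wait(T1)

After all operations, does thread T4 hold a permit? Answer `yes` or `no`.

Step 1: wait(T4) -> count=1 queue=[] holders={T4}
Step 2: wait(T5) -> count=0 queue=[] holders={T4,T5}
Step 3: wait(T2) -> count=0 queue=[T2] holders={T4,T5}
Step 4: wait(T1) -> count=0 queue=[T2,T1] holders={T4,T5}
Step 5: signal(T5) -> count=0 queue=[T1] holders={T2,T4}
Step 6: signal(T2) -> count=0 queue=[] holders={T1,T4}
Step 7: wait(T2) -> count=0 queue=[T2] holders={T1,T4}
Step 8: signal(T1) -> count=0 queue=[] holders={T2,T4}
Step 9: wait(T1) -> count=0 queue=[T1] holders={T2,T4}
Final holders: {T2,T4} -> T4 in holders

Answer: yes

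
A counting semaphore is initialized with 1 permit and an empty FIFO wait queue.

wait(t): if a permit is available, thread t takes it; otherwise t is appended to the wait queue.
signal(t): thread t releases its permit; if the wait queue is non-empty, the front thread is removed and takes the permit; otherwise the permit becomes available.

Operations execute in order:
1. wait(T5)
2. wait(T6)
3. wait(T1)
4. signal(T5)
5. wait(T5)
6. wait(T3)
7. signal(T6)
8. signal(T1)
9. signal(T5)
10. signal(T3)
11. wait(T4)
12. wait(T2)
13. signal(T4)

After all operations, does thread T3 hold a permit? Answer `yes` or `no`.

Step 1: wait(T5) -> count=0 queue=[] holders={T5}
Step 2: wait(T6) -> count=0 queue=[T6] holders={T5}
Step 3: wait(T1) -> count=0 queue=[T6,T1] holders={T5}
Step 4: signal(T5) -> count=0 queue=[T1] holders={T6}
Step 5: wait(T5) -> count=0 queue=[T1,T5] holders={T6}
Step 6: wait(T3) -> count=0 queue=[T1,T5,T3] holders={T6}
Step 7: signal(T6) -> count=0 queue=[T5,T3] holders={T1}
Step 8: signal(T1) -> count=0 queue=[T3] holders={T5}
Step 9: signal(T5) -> count=0 queue=[] holders={T3}
Step 10: signal(T3) -> count=1 queue=[] holders={none}
Step 11: wait(T4) -> count=0 queue=[] holders={T4}
Step 12: wait(T2) -> count=0 queue=[T2] holders={T4}
Step 13: signal(T4) -> count=0 queue=[] holders={T2}
Final holders: {T2} -> T3 not in holders

Answer: no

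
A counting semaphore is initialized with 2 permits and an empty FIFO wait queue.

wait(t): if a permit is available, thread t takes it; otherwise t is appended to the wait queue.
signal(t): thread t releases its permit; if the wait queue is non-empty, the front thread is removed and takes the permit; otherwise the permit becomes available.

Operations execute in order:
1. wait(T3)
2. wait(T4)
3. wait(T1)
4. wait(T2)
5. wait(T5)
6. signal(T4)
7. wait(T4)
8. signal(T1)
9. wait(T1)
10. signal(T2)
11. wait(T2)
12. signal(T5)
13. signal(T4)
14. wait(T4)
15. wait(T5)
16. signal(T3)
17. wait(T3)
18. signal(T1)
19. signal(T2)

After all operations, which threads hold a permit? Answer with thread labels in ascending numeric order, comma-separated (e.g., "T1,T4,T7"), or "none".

Step 1: wait(T3) -> count=1 queue=[] holders={T3}
Step 2: wait(T4) -> count=0 queue=[] holders={T3,T4}
Step 3: wait(T1) -> count=0 queue=[T1] holders={T3,T4}
Step 4: wait(T2) -> count=0 queue=[T1,T2] holders={T3,T4}
Step 5: wait(T5) -> count=0 queue=[T1,T2,T5] holders={T3,T4}
Step 6: signal(T4) -> count=0 queue=[T2,T5] holders={T1,T3}
Step 7: wait(T4) -> count=0 queue=[T2,T5,T4] holders={T1,T3}
Step 8: signal(T1) -> count=0 queue=[T5,T4] holders={T2,T3}
Step 9: wait(T1) -> count=0 queue=[T5,T4,T1] holders={T2,T3}
Step 10: signal(T2) -> count=0 queue=[T4,T1] holders={T3,T5}
Step 11: wait(T2) -> count=0 queue=[T4,T1,T2] holders={T3,T5}
Step 12: signal(T5) -> count=0 queue=[T1,T2] holders={T3,T4}
Step 13: signal(T4) -> count=0 queue=[T2] holders={T1,T3}
Step 14: wait(T4) -> count=0 queue=[T2,T4] holders={T1,T3}
Step 15: wait(T5) -> count=0 queue=[T2,T4,T5] holders={T1,T3}
Step 16: signal(T3) -> count=0 queue=[T4,T5] holders={T1,T2}
Step 17: wait(T3) -> count=0 queue=[T4,T5,T3] holders={T1,T2}
Step 18: signal(T1) -> count=0 queue=[T5,T3] holders={T2,T4}
Step 19: signal(T2) -> count=0 queue=[T3] holders={T4,T5}
Final holders: T4,T5

Answer: T4,T5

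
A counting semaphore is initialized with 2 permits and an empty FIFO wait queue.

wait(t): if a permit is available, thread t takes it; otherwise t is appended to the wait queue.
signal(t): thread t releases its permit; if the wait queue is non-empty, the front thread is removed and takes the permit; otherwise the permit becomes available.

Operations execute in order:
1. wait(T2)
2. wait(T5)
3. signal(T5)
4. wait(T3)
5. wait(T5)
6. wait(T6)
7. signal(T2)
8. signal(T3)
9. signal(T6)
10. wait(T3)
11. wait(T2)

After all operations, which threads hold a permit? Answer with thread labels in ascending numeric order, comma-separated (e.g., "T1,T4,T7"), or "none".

Answer: T3,T5

Derivation:
Step 1: wait(T2) -> count=1 queue=[] holders={T2}
Step 2: wait(T5) -> count=0 queue=[] holders={T2,T5}
Step 3: signal(T5) -> count=1 queue=[] holders={T2}
Step 4: wait(T3) -> count=0 queue=[] holders={T2,T3}
Step 5: wait(T5) -> count=0 queue=[T5] holders={T2,T3}
Step 6: wait(T6) -> count=0 queue=[T5,T6] holders={T2,T3}
Step 7: signal(T2) -> count=0 queue=[T6] holders={T3,T5}
Step 8: signal(T3) -> count=0 queue=[] holders={T5,T6}
Step 9: signal(T6) -> count=1 queue=[] holders={T5}
Step 10: wait(T3) -> count=0 queue=[] holders={T3,T5}
Step 11: wait(T2) -> count=0 queue=[T2] holders={T3,T5}
Final holders: T3,T5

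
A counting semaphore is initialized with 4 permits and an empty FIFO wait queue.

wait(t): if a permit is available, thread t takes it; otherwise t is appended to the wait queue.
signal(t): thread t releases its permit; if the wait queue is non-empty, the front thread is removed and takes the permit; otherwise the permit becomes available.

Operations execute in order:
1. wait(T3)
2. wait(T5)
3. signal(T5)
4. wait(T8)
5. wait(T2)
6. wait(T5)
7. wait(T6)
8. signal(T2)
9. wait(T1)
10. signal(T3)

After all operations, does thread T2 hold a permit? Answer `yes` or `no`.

Answer: no

Derivation:
Step 1: wait(T3) -> count=3 queue=[] holders={T3}
Step 2: wait(T5) -> count=2 queue=[] holders={T3,T5}
Step 3: signal(T5) -> count=3 queue=[] holders={T3}
Step 4: wait(T8) -> count=2 queue=[] holders={T3,T8}
Step 5: wait(T2) -> count=1 queue=[] holders={T2,T3,T8}
Step 6: wait(T5) -> count=0 queue=[] holders={T2,T3,T5,T8}
Step 7: wait(T6) -> count=0 queue=[T6] holders={T2,T3,T5,T8}
Step 8: signal(T2) -> count=0 queue=[] holders={T3,T5,T6,T8}
Step 9: wait(T1) -> count=0 queue=[T1] holders={T3,T5,T6,T8}
Step 10: signal(T3) -> count=0 queue=[] holders={T1,T5,T6,T8}
Final holders: {T1,T5,T6,T8} -> T2 not in holders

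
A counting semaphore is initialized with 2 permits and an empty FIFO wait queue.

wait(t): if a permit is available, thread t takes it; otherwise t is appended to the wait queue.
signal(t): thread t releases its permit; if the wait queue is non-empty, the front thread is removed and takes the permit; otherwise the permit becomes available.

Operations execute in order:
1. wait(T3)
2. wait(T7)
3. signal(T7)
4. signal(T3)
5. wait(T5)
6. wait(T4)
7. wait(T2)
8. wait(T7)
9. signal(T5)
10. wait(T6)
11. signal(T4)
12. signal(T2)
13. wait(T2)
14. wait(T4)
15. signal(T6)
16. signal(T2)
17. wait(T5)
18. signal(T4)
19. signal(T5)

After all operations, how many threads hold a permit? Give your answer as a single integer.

Answer: 1

Derivation:
Step 1: wait(T3) -> count=1 queue=[] holders={T3}
Step 2: wait(T7) -> count=0 queue=[] holders={T3,T7}
Step 3: signal(T7) -> count=1 queue=[] holders={T3}
Step 4: signal(T3) -> count=2 queue=[] holders={none}
Step 5: wait(T5) -> count=1 queue=[] holders={T5}
Step 6: wait(T4) -> count=0 queue=[] holders={T4,T5}
Step 7: wait(T2) -> count=0 queue=[T2] holders={T4,T5}
Step 8: wait(T7) -> count=0 queue=[T2,T7] holders={T4,T5}
Step 9: signal(T5) -> count=0 queue=[T7] holders={T2,T4}
Step 10: wait(T6) -> count=0 queue=[T7,T6] holders={T2,T4}
Step 11: signal(T4) -> count=0 queue=[T6] holders={T2,T7}
Step 12: signal(T2) -> count=0 queue=[] holders={T6,T7}
Step 13: wait(T2) -> count=0 queue=[T2] holders={T6,T7}
Step 14: wait(T4) -> count=0 queue=[T2,T4] holders={T6,T7}
Step 15: signal(T6) -> count=0 queue=[T4] holders={T2,T7}
Step 16: signal(T2) -> count=0 queue=[] holders={T4,T7}
Step 17: wait(T5) -> count=0 queue=[T5] holders={T4,T7}
Step 18: signal(T4) -> count=0 queue=[] holders={T5,T7}
Step 19: signal(T5) -> count=1 queue=[] holders={T7}
Final holders: {T7} -> 1 thread(s)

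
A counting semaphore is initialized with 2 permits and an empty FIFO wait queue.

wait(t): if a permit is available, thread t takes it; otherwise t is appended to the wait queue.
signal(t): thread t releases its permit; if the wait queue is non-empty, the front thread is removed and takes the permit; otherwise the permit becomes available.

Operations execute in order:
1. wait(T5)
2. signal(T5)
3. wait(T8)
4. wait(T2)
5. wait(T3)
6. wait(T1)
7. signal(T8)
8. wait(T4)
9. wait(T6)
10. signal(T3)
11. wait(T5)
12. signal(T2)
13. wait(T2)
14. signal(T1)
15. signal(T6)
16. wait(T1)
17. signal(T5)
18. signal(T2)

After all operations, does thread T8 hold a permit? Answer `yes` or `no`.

Answer: no

Derivation:
Step 1: wait(T5) -> count=1 queue=[] holders={T5}
Step 2: signal(T5) -> count=2 queue=[] holders={none}
Step 3: wait(T8) -> count=1 queue=[] holders={T8}
Step 4: wait(T2) -> count=0 queue=[] holders={T2,T8}
Step 5: wait(T3) -> count=0 queue=[T3] holders={T2,T8}
Step 6: wait(T1) -> count=0 queue=[T3,T1] holders={T2,T8}
Step 7: signal(T8) -> count=0 queue=[T1] holders={T2,T3}
Step 8: wait(T4) -> count=0 queue=[T1,T4] holders={T2,T3}
Step 9: wait(T6) -> count=0 queue=[T1,T4,T6] holders={T2,T3}
Step 10: signal(T3) -> count=0 queue=[T4,T6] holders={T1,T2}
Step 11: wait(T5) -> count=0 queue=[T4,T6,T5] holders={T1,T2}
Step 12: signal(T2) -> count=0 queue=[T6,T5] holders={T1,T4}
Step 13: wait(T2) -> count=0 queue=[T6,T5,T2] holders={T1,T4}
Step 14: signal(T1) -> count=0 queue=[T5,T2] holders={T4,T6}
Step 15: signal(T6) -> count=0 queue=[T2] holders={T4,T5}
Step 16: wait(T1) -> count=0 queue=[T2,T1] holders={T4,T5}
Step 17: signal(T5) -> count=0 queue=[T1] holders={T2,T4}
Step 18: signal(T2) -> count=0 queue=[] holders={T1,T4}
Final holders: {T1,T4} -> T8 not in holders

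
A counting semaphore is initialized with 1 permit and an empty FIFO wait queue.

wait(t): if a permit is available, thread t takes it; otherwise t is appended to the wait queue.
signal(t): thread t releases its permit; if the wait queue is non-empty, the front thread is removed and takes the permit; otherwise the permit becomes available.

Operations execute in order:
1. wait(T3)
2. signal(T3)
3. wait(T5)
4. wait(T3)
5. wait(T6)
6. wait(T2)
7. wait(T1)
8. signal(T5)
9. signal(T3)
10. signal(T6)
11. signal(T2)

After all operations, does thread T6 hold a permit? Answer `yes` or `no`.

Step 1: wait(T3) -> count=0 queue=[] holders={T3}
Step 2: signal(T3) -> count=1 queue=[] holders={none}
Step 3: wait(T5) -> count=0 queue=[] holders={T5}
Step 4: wait(T3) -> count=0 queue=[T3] holders={T5}
Step 5: wait(T6) -> count=0 queue=[T3,T6] holders={T5}
Step 6: wait(T2) -> count=0 queue=[T3,T6,T2] holders={T5}
Step 7: wait(T1) -> count=0 queue=[T3,T6,T2,T1] holders={T5}
Step 8: signal(T5) -> count=0 queue=[T6,T2,T1] holders={T3}
Step 9: signal(T3) -> count=0 queue=[T2,T1] holders={T6}
Step 10: signal(T6) -> count=0 queue=[T1] holders={T2}
Step 11: signal(T2) -> count=0 queue=[] holders={T1}
Final holders: {T1} -> T6 not in holders

Answer: no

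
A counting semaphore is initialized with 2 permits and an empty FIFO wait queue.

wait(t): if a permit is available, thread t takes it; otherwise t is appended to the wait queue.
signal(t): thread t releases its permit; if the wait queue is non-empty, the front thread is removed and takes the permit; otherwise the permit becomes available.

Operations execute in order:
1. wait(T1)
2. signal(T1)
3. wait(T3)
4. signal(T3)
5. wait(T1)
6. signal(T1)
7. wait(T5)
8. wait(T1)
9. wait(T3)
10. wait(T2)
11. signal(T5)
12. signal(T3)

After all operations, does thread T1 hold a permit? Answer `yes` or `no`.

Answer: yes

Derivation:
Step 1: wait(T1) -> count=1 queue=[] holders={T1}
Step 2: signal(T1) -> count=2 queue=[] holders={none}
Step 3: wait(T3) -> count=1 queue=[] holders={T3}
Step 4: signal(T3) -> count=2 queue=[] holders={none}
Step 5: wait(T1) -> count=1 queue=[] holders={T1}
Step 6: signal(T1) -> count=2 queue=[] holders={none}
Step 7: wait(T5) -> count=1 queue=[] holders={T5}
Step 8: wait(T1) -> count=0 queue=[] holders={T1,T5}
Step 9: wait(T3) -> count=0 queue=[T3] holders={T1,T5}
Step 10: wait(T2) -> count=0 queue=[T3,T2] holders={T1,T5}
Step 11: signal(T5) -> count=0 queue=[T2] holders={T1,T3}
Step 12: signal(T3) -> count=0 queue=[] holders={T1,T2}
Final holders: {T1,T2} -> T1 in holders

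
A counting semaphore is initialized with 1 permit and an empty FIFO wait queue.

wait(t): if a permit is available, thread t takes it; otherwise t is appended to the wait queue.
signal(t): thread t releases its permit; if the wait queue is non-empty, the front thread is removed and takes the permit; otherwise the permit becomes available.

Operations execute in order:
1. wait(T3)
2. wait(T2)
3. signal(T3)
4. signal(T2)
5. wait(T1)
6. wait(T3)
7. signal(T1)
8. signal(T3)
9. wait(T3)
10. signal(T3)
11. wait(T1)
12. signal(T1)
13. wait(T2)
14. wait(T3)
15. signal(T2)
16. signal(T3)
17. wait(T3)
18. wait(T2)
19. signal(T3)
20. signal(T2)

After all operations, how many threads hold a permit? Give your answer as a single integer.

Answer: 0

Derivation:
Step 1: wait(T3) -> count=0 queue=[] holders={T3}
Step 2: wait(T2) -> count=0 queue=[T2] holders={T3}
Step 3: signal(T3) -> count=0 queue=[] holders={T2}
Step 4: signal(T2) -> count=1 queue=[] holders={none}
Step 5: wait(T1) -> count=0 queue=[] holders={T1}
Step 6: wait(T3) -> count=0 queue=[T3] holders={T1}
Step 7: signal(T1) -> count=0 queue=[] holders={T3}
Step 8: signal(T3) -> count=1 queue=[] holders={none}
Step 9: wait(T3) -> count=0 queue=[] holders={T3}
Step 10: signal(T3) -> count=1 queue=[] holders={none}
Step 11: wait(T1) -> count=0 queue=[] holders={T1}
Step 12: signal(T1) -> count=1 queue=[] holders={none}
Step 13: wait(T2) -> count=0 queue=[] holders={T2}
Step 14: wait(T3) -> count=0 queue=[T3] holders={T2}
Step 15: signal(T2) -> count=0 queue=[] holders={T3}
Step 16: signal(T3) -> count=1 queue=[] holders={none}
Step 17: wait(T3) -> count=0 queue=[] holders={T3}
Step 18: wait(T2) -> count=0 queue=[T2] holders={T3}
Step 19: signal(T3) -> count=0 queue=[] holders={T2}
Step 20: signal(T2) -> count=1 queue=[] holders={none}
Final holders: {none} -> 0 thread(s)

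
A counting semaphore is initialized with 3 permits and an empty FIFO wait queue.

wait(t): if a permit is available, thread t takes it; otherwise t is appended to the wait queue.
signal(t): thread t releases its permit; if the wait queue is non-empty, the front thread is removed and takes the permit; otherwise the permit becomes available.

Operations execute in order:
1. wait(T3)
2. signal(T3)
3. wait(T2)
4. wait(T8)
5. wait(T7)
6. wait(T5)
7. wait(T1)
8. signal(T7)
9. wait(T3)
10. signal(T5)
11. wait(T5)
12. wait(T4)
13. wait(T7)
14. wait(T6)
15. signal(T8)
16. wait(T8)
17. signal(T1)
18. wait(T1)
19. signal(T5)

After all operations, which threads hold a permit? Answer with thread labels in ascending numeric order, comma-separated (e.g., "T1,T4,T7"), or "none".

Step 1: wait(T3) -> count=2 queue=[] holders={T3}
Step 2: signal(T3) -> count=3 queue=[] holders={none}
Step 3: wait(T2) -> count=2 queue=[] holders={T2}
Step 4: wait(T8) -> count=1 queue=[] holders={T2,T8}
Step 5: wait(T7) -> count=0 queue=[] holders={T2,T7,T8}
Step 6: wait(T5) -> count=0 queue=[T5] holders={T2,T7,T8}
Step 7: wait(T1) -> count=0 queue=[T5,T1] holders={T2,T7,T8}
Step 8: signal(T7) -> count=0 queue=[T1] holders={T2,T5,T8}
Step 9: wait(T3) -> count=0 queue=[T1,T3] holders={T2,T5,T8}
Step 10: signal(T5) -> count=0 queue=[T3] holders={T1,T2,T8}
Step 11: wait(T5) -> count=0 queue=[T3,T5] holders={T1,T2,T8}
Step 12: wait(T4) -> count=0 queue=[T3,T5,T4] holders={T1,T2,T8}
Step 13: wait(T7) -> count=0 queue=[T3,T5,T4,T7] holders={T1,T2,T8}
Step 14: wait(T6) -> count=0 queue=[T3,T5,T4,T7,T6] holders={T1,T2,T8}
Step 15: signal(T8) -> count=0 queue=[T5,T4,T7,T6] holders={T1,T2,T3}
Step 16: wait(T8) -> count=0 queue=[T5,T4,T7,T6,T8] holders={T1,T2,T3}
Step 17: signal(T1) -> count=0 queue=[T4,T7,T6,T8] holders={T2,T3,T5}
Step 18: wait(T1) -> count=0 queue=[T4,T7,T6,T8,T1] holders={T2,T3,T5}
Step 19: signal(T5) -> count=0 queue=[T7,T6,T8,T1] holders={T2,T3,T4}
Final holders: T2,T3,T4

Answer: T2,T3,T4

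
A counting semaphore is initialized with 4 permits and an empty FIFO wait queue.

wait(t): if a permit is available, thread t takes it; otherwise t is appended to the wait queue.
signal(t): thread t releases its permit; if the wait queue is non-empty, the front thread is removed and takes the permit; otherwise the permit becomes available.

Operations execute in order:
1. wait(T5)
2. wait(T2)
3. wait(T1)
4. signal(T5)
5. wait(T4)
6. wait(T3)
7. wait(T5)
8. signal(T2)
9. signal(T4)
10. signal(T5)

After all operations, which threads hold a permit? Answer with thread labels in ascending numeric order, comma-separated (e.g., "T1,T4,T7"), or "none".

Answer: T1,T3

Derivation:
Step 1: wait(T5) -> count=3 queue=[] holders={T5}
Step 2: wait(T2) -> count=2 queue=[] holders={T2,T5}
Step 3: wait(T1) -> count=1 queue=[] holders={T1,T2,T5}
Step 4: signal(T5) -> count=2 queue=[] holders={T1,T2}
Step 5: wait(T4) -> count=1 queue=[] holders={T1,T2,T4}
Step 6: wait(T3) -> count=0 queue=[] holders={T1,T2,T3,T4}
Step 7: wait(T5) -> count=0 queue=[T5] holders={T1,T2,T3,T4}
Step 8: signal(T2) -> count=0 queue=[] holders={T1,T3,T4,T5}
Step 9: signal(T4) -> count=1 queue=[] holders={T1,T3,T5}
Step 10: signal(T5) -> count=2 queue=[] holders={T1,T3}
Final holders: T1,T3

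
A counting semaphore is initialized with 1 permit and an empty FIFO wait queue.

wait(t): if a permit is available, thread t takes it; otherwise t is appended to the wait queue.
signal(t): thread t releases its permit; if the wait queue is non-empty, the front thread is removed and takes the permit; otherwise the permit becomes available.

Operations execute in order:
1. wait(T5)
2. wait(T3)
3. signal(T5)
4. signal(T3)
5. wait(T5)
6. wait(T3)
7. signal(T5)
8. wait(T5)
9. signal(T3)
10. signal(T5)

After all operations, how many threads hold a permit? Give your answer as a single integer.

Answer: 0

Derivation:
Step 1: wait(T5) -> count=0 queue=[] holders={T5}
Step 2: wait(T3) -> count=0 queue=[T3] holders={T5}
Step 3: signal(T5) -> count=0 queue=[] holders={T3}
Step 4: signal(T3) -> count=1 queue=[] holders={none}
Step 5: wait(T5) -> count=0 queue=[] holders={T5}
Step 6: wait(T3) -> count=0 queue=[T3] holders={T5}
Step 7: signal(T5) -> count=0 queue=[] holders={T3}
Step 8: wait(T5) -> count=0 queue=[T5] holders={T3}
Step 9: signal(T3) -> count=0 queue=[] holders={T5}
Step 10: signal(T5) -> count=1 queue=[] holders={none}
Final holders: {none} -> 0 thread(s)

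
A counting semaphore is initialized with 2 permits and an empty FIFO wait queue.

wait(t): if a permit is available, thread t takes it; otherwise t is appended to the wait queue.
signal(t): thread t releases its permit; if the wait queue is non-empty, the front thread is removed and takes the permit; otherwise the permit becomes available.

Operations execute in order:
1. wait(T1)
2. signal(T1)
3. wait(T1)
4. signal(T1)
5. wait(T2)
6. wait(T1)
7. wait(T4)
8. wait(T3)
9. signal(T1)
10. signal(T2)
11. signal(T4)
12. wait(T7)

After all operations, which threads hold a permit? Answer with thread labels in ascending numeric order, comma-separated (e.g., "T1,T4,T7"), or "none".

Answer: T3,T7

Derivation:
Step 1: wait(T1) -> count=1 queue=[] holders={T1}
Step 2: signal(T1) -> count=2 queue=[] holders={none}
Step 3: wait(T1) -> count=1 queue=[] holders={T1}
Step 4: signal(T1) -> count=2 queue=[] holders={none}
Step 5: wait(T2) -> count=1 queue=[] holders={T2}
Step 6: wait(T1) -> count=0 queue=[] holders={T1,T2}
Step 7: wait(T4) -> count=0 queue=[T4] holders={T1,T2}
Step 8: wait(T3) -> count=0 queue=[T4,T3] holders={T1,T2}
Step 9: signal(T1) -> count=0 queue=[T3] holders={T2,T4}
Step 10: signal(T2) -> count=0 queue=[] holders={T3,T4}
Step 11: signal(T4) -> count=1 queue=[] holders={T3}
Step 12: wait(T7) -> count=0 queue=[] holders={T3,T7}
Final holders: T3,T7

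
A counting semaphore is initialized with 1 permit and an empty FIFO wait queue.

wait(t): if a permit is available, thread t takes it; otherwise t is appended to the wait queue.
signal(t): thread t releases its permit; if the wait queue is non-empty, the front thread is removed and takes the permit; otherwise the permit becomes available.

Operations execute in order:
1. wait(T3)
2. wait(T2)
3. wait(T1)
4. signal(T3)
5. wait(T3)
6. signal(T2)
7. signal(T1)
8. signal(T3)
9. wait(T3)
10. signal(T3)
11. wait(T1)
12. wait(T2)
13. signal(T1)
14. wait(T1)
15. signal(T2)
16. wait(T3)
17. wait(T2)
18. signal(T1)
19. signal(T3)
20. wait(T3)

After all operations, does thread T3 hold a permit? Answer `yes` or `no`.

Answer: no

Derivation:
Step 1: wait(T3) -> count=0 queue=[] holders={T3}
Step 2: wait(T2) -> count=0 queue=[T2] holders={T3}
Step 3: wait(T1) -> count=0 queue=[T2,T1] holders={T3}
Step 4: signal(T3) -> count=0 queue=[T1] holders={T2}
Step 5: wait(T3) -> count=0 queue=[T1,T3] holders={T2}
Step 6: signal(T2) -> count=0 queue=[T3] holders={T1}
Step 7: signal(T1) -> count=0 queue=[] holders={T3}
Step 8: signal(T3) -> count=1 queue=[] holders={none}
Step 9: wait(T3) -> count=0 queue=[] holders={T3}
Step 10: signal(T3) -> count=1 queue=[] holders={none}
Step 11: wait(T1) -> count=0 queue=[] holders={T1}
Step 12: wait(T2) -> count=0 queue=[T2] holders={T1}
Step 13: signal(T1) -> count=0 queue=[] holders={T2}
Step 14: wait(T1) -> count=0 queue=[T1] holders={T2}
Step 15: signal(T2) -> count=0 queue=[] holders={T1}
Step 16: wait(T3) -> count=0 queue=[T3] holders={T1}
Step 17: wait(T2) -> count=0 queue=[T3,T2] holders={T1}
Step 18: signal(T1) -> count=0 queue=[T2] holders={T3}
Step 19: signal(T3) -> count=0 queue=[] holders={T2}
Step 20: wait(T3) -> count=0 queue=[T3] holders={T2}
Final holders: {T2} -> T3 not in holders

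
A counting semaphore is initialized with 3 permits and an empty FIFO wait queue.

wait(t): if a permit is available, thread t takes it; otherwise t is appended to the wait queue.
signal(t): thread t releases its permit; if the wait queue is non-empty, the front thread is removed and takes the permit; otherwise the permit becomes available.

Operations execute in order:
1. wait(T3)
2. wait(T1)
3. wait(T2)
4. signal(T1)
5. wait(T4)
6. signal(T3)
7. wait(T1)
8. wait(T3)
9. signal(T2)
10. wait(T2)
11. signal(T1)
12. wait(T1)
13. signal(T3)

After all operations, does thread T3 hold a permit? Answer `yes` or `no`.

Step 1: wait(T3) -> count=2 queue=[] holders={T3}
Step 2: wait(T1) -> count=1 queue=[] holders={T1,T3}
Step 3: wait(T2) -> count=0 queue=[] holders={T1,T2,T3}
Step 4: signal(T1) -> count=1 queue=[] holders={T2,T3}
Step 5: wait(T4) -> count=0 queue=[] holders={T2,T3,T4}
Step 6: signal(T3) -> count=1 queue=[] holders={T2,T4}
Step 7: wait(T1) -> count=0 queue=[] holders={T1,T2,T4}
Step 8: wait(T3) -> count=0 queue=[T3] holders={T1,T2,T4}
Step 9: signal(T2) -> count=0 queue=[] holders={T1,T3,T4}
Step 10: wait(T2) -> count=0 queue=[T2] holders={T1,T3,T4}
Step 11: signal(T1) -> count=0 queue=[] holders={T2,T3,T4}
Step 12: wait(T1) -> count=0 queue=[T1] holders={T2,T3,T4}
Step 13: signal(T3) -> count=0 queue=[] holders={T1,T2,T4}
Final holders: {T1,T2,T4} -> T3 not in holders

Answer: no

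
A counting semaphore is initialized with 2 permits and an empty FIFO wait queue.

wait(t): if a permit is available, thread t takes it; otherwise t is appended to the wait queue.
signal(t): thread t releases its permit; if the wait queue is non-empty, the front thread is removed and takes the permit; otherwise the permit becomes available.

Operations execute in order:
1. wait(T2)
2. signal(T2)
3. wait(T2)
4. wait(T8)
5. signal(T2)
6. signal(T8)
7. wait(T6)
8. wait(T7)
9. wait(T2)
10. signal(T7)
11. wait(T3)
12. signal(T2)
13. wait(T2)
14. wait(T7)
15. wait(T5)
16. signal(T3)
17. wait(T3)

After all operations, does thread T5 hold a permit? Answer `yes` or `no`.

Answer: no

Derivation:
Step 1: wait(T2) -> count=1 queue=[] holders={T2}
Step 2: signal(T2) -> count=2 queue=[] holders={none}
Step 3: wait(T2) -> count=1 queue=[] holders={T2}
Step 4: wait(T8) -> count=0 queue=[] holders={T2,T8}
Step 5: signal(T2) -> count=1 queue=[] holders={T8}
Step 6: signal(T8) -> count=2 queue=[] holders={none}
Step 7: wait(T6) -> count=1 queue=[] holders={T6}
Step 8: wait(T7) -> count=0 queue=[] holders={T6,T7}
Step 9: wait(T2) -> count=0 queue=[T2] holders={T6,T7}
Step 10: signal(T7) -> count=0 queue=[] holders={T2,T6}
Step 11: wait(T3) -> count=0 queue=[T3] holders={T2,T6}
Step 12: signal(T2) -> count=0 queue=[] holders={T3,T6}
Step 13: wait(T2) -> count=0 queue=[T2] holders={T3,T6}
Step 14: wait(T7) -> count=0 queue=[T2,T7] holders={T3,T6}
Step 15: wait(T5) -> count=0 queue=[T2,T7,T5] holders={T3,T6}
Step 16: signal(T3) -> count=0 queue=[T7,T5] holders={T2,T6}
Step 17: wait(T3) -> count=0 queue=[T7,T5,T3] holders={T2,T6}
Final holders: {T2,T6} -> T5 not in holders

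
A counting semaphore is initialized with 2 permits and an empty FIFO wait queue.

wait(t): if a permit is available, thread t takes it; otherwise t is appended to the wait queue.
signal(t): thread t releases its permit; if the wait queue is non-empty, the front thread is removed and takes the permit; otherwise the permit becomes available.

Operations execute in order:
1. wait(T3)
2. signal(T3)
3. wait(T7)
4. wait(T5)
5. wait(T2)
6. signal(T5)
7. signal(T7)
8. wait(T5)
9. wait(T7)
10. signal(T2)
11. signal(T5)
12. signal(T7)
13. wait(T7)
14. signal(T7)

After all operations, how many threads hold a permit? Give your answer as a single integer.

Answer: 0

Derivation:
Step 1: wait(T3) -> count=1 queue=[] holders={T3}
Step 2: signal(T3) -> count=2 queue=[] holders={none}
Step 3: wait(T7) -> count=1 queue=[] holders={T7}
Step 4: wait(T5) -> count=0 queue=[] holders={T5,T7}
Step 5: wait(T2) -> count=0 queue=[T2] holders={T5,T7}
Step 6: signal(T5) -> count=0 queue=[] holders={T2,T7}
Step 7: signal(T7) -> count=1 queue=[] holders={T2}
Step 8: wait(T5) -> count=0 queue=[] holders={T2,T5}
Step 9: wait(T7) -> count=0 queue=[T7] holders={T2,T5}
Step 10: signal(T2) -> count=0 queue=[] holders={T5,T7}
Step 11: signal(T5) -> count=1 queue=[] holders={T7}
Step 12: signal(T7) -> count=2 queue=[] holders={none}
Step 13: wait(T7) -> count=1 queue=[] holders={T7}
Step 14: signal(T7) -> count=2 queue=[] holders={none}
Final holders: {none} -> 0 thread(s)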